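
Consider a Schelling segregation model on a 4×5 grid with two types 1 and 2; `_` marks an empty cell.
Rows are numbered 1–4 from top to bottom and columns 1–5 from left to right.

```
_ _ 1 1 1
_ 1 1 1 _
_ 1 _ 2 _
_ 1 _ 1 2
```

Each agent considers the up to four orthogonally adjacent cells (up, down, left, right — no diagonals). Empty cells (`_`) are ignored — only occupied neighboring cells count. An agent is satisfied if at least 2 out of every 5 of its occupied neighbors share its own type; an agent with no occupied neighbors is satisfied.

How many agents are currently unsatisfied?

Row 1: (1,3)1 2/2 satisfied · (1,4)1 3/3 satisfied · (1,5)1 1/1 satisfied
Row 2: (2,2)1 2/2 satisfied · (2,3)1 3/3 satisfied · (2,4)1 2/3 satisfied
Row 3: (3,2)1 2/2 satisfied · (3,4)2 0/2 not
Row 4: (4,2)1 1/1 satisfied · (4,4)1 0/2 not · (4,5)2 0/1 not
Unsatisfied: (3,4), (4,4), (4,5) — 3 in total.

3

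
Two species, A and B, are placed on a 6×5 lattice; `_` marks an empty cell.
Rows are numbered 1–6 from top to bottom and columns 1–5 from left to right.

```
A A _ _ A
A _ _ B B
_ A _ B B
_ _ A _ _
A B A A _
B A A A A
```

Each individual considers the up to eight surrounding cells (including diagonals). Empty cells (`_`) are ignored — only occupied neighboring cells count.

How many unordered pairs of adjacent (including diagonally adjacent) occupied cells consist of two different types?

Scan each occupied cell's neighbors to the right and below (and the two forward diagonals) so each pair is counted once.
From row 1: 2 unlike of 5 pairs (running 2/5).
From row 2: 0 unlike of 6 pairs (running 2/11).
From row 3: 1 unlike of 3 pairs (running 3/14).
From row 4: 1 unlike of 3 pairs (running 4/17).
From row 5: 5 unlike of 14 pairs (running 9/31).
From row 6: 1 unlike of 4 pairs (running 10/35).
Total adjacent occupied pairs: 35; unlike-type pairs: 10.

10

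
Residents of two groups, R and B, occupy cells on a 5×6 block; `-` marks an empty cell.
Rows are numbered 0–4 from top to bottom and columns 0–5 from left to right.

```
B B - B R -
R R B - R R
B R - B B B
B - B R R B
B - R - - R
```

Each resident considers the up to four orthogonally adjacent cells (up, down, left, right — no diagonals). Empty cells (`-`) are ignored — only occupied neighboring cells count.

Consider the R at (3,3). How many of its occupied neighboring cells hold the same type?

1

Occupied neighbors of (3,3): (2,3)=B, (3,2)=B, (3,4)=R.
Same type (R): 1 of 3.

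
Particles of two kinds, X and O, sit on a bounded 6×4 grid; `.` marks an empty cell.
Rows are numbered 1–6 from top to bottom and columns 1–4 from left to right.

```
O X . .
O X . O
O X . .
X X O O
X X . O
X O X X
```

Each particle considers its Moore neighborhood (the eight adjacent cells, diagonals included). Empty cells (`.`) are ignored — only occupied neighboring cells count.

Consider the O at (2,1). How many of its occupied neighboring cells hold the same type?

2

Occupied neighbors of (2,1): (1,1)=O, (1,2)=X, (2,2)=X, (3,1)=O, (3,2)=X.
Same type (O): 2 of 5.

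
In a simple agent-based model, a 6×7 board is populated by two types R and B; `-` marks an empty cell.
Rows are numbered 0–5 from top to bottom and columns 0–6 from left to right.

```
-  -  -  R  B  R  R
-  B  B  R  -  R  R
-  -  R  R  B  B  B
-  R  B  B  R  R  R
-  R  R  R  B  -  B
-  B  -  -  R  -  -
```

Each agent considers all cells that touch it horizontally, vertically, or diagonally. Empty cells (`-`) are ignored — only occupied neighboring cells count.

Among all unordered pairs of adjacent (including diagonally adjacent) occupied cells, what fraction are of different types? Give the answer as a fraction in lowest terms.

21/34

Scan each occupied cell's neighbors to the right and below (and the two forward diagonals) so each pair is counted once.
From row 0: 5 unlike of 11 pairs (running 5/11).
From row 1: 10 unlike of 14 pairs (running 15/25).
From row 2: 12 unlike of 18 pairs (running 27/43).
From row 3: 11 unlike of 18 pairs (running 38/61).
From row 4: 4 unlike of 7 pairs (running 42/68).
Total adjacent occupied pairs: 68; unlike-type pairs: 42.
42/68 reduces to 21/34.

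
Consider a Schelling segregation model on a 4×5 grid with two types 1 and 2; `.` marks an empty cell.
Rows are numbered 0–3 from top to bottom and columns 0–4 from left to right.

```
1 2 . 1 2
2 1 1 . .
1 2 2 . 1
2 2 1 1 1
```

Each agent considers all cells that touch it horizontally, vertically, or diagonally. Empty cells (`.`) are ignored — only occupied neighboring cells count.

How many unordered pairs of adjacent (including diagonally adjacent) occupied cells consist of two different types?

18

Scan each occupied cell's neighbors to the right and below (and the two forward diagonals) so each pair is counted once.
Row 0: 1(0,0)–2(0,1)≠ 1(0,0)–2(1,0)≠ 1(0,0)–1(1,1)= 2(0,1)–1(1,1)≠ 2(0,1)–1(1,2)≠ 2(0,1)–2(1,0)= 1(0,3)–2(0,4)≠ 1(0,3)–1(1,2)=  → 5/8 unlike.
Row 1: 2(1,0)–1(1,1)≠ 2(1,0)–1(2,0)≠ 2(1,0)–2(2,1)= 1(1,1)–1(1,2)= 1(1,1)–2(2,1)≠ 1(1,1)–2(2,2)≠ 1(1,1)–1(2,0)= 1(1,2)–2(2,2)≠ 1(1,2)–2(2,1)≠  → 6/9 unlike.
Row 2: 1(2,0)–2(2,1)≠ 1(2,0)–2(3,0)≠ 1(2,0)–2(3,1)≠ 2(2,1)–2(2,2)= 2(2,1)–2(3,1)= 2(2,1)–1(3,2)≠ 2(2,1)–2(3,0)= 2(2,2)–1(3,2)≠ 2(2,2)–1(3,3)≠ 2(2,2)–2(3,1)= 1(2,4)–1(3,4)= 1(2,4)–1(3,3)=  → 6/12 unlike.
Row 3: 2(3,0)–2(3,1)= 2(3,1)–1(3,2)≠ 1(3,2)–1(3,3)= 1(3,3)–1(3,4)=  → 1/4 unlike.
Total adjacent occupied pairs: 33; unlike-type pairs: 18.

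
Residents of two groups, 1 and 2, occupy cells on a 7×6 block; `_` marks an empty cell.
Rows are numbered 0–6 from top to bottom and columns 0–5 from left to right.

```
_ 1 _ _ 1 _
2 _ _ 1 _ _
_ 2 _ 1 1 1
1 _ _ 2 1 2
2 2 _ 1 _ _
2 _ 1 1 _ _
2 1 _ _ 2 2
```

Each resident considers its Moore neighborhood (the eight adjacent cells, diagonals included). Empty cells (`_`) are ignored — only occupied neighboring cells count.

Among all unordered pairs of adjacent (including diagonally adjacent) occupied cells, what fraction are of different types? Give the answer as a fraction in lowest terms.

Scan each occupied cell's neighbors to the right and below (and the two forward diagonals) so each pair is counted once.
Row 0: 1(0,1)–2(1,0)≠ 1(0,4)–1(1,3)=  → 1/2 unlike.
Row 1: 2(1,0)–2(2,1)= 1(1,3)–1(2,3)= 1(1,3)–1(2,4)=  → 0/3 unlike.
Row 2: 2(2,1)–1(3,0)≠ 1(2,3)–1(2,4)= 1(2,3)–2(3,3)≠ 1(2,3)–1(3,4)= 1(2,4)–1(2,5)= 1(2,4)–1(3,4)= 1(2,4)–2(3,5)≠ 1(2,4)–2(3,3)≠ 1(2,5)–2(3,5)≠ 1(2,5)–1(3,4)=  → 5/10 unlike.
Row 3: 1(3,0)–2(4,0)≠ 1(3,0)–2(4,1)≠ 2(3,3)–1(3,4)≠ 2(3,3)–1(4,3)≠ 1(3,4)–2(3,5)≠ 1(3,4)–1(4,3)=  → 5/6 unlike.
Row 4: 2(4,0)–2(4,1)= 2(4,0)–2(5,0)= 2(4,1)–1(5,2)≠ 2(4,1)–2(5,0)= 1(4,3)–1(5,3)= 1(4,3)–1(5,2)=  → 1/6 unlike.
Row 5: 2(5,0)–2(6,0)= 2(5,0)–1(6,1)≠ 1(5,2)–1(5,3)= 1(5,2)–1(6,1)= 1(5,3)–2(6,4)≠  → 2/5 unlike.
Row 6: 2(6,0)–1(6,1)≠ 2(6,4)–2(6,5)=  → 1/2 unlike.
Total adjacent occupied pairs: 34; unlike-type pairs: 15.
15/34 is already in lowest terms.

15/34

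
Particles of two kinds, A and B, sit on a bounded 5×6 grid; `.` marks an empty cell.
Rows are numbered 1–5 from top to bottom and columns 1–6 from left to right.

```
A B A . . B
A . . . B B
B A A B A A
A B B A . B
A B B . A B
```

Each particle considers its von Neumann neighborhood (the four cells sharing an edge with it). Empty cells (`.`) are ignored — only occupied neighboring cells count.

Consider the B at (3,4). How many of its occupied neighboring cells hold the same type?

Occupied neighbors of (3,4): (4,4)=A, (3,3)=A, (3,5)=A.
Same type (B): 0 of 3.

0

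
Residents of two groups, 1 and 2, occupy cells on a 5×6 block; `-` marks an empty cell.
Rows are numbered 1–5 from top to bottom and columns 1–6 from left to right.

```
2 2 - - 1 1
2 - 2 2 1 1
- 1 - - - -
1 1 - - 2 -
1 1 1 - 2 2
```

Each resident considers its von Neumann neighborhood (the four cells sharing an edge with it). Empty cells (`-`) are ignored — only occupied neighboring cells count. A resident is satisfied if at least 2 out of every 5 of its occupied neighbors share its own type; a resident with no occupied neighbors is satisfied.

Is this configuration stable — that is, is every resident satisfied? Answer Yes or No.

Row 1: (1,1)2 2/2 satisfied · (1,2)2 1/1 satisfied · (1,5)1 2/2 satisfied · (1,6)1 2/2 satisfied
Row 2: (2,1)2 1/1 satisfied · (2,3)2 1/1 satisfied · (2,4)2 1/2 satisfied · (2,5)1 2/3 satisfied · (2,6)1 2/2 satisfied
Row 3: (3,2)1 1/1 satisfied
Row 4: (4,1)1 2/2 satisfied · (4,2)1 3/3 satisfied · (4,5)2 1/1 satisfied
Row 5: (5,1)1 2/2 satisfied · (5,2)1 3/3 satisfied · (5,3)1 1/1 satisfied · (5,5)2 2/2 satisfied · (5,6)2 1/1 satisfied
All meet the threshold, so the configuration is stable.

Yes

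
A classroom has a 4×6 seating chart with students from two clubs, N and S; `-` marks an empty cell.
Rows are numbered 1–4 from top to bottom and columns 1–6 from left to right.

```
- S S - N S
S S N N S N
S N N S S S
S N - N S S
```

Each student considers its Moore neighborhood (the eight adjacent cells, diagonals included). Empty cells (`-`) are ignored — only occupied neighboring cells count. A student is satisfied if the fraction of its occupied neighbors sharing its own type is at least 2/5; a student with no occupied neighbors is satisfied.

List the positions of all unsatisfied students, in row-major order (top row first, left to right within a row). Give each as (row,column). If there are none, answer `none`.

(1,6), (2,6), (4,1), (4,4)

Row 1: (1,2)S 3/4 ok · (1,3)S 2/4 ok · (1,5)N 2/4 ok · (1,6)S 1/3 unhappy
Row 2: (2,1)S 3/4 ok · (2,2)S 4/7 ok · (2,3)N 3/7 ok · (2,4)N 3/7 ok · (2,5)S 4/7 ok · (2,6)N 1/5 unhappy
Row 3: (3,1)S 3/5 ok · (3,2)N 3/7 ok · (3,3)N 5/7 ok · (3,4)S 3/7 ok · (3,5)S 5/8 ok · (3,6)S 4/5 ok
Row 4: (4,1)S 1/3 unhappy · (4,2)N 2/4 ok · (4,4)N 1/4 unhappy · (4,5)S 4/5 ok · (4,6)S 3/3 ok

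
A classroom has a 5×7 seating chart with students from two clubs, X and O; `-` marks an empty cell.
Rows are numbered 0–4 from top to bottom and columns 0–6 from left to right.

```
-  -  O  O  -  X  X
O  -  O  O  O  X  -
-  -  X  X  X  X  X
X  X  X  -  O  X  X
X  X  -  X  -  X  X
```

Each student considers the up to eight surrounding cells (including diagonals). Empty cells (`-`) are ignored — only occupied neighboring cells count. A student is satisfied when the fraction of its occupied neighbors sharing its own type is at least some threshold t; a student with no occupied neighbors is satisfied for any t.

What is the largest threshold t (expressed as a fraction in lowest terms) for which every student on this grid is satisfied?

0/1

Row 0: (0,2)O 3/3 · (0,3)O 4/4 · (0,5)X 2/3 · (0,6)X 2/2
Row 1: (1,0)O — no occupied neighbors · (1,2)O 3/5 · (1,3)O 4/7 · (1,4)O 2/7 · (1,5)X 5/6
Row 2: (2,2)X 3/5 · (2,3)X 3/7 · (2,4)X 4/7 · (2,5)X 5/7 · (2,6)X 4/4
Row 3: (3,0)X 3/3 · (3,1)X 5/5 · (3,2)X 5/5 · (3,4)O 0/6 · (3,5)X 6/7 · (3,6)X 5/5
Row 4: (4,0)X 3/3 · (4,1)X 4/4 · (4,3)X 1/2 · (4,5)X 3/4 · (4,6)X 3/3
The smallest same-type fraction is 0/6 at (3,4), which reduces to 0/1. Any threshold above that leaves this student unsatisfied.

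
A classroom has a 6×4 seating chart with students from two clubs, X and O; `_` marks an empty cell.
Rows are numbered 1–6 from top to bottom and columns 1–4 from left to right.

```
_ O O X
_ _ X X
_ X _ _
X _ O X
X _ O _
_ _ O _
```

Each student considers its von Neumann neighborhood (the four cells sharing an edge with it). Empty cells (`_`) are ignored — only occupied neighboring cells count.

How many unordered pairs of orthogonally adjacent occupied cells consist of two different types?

Scan each occupied cell's neighbors to the right and below so each pair is counted once.
From row 1: 2 unlike of 4 pairs (running 2/4).
From row 2: 0 unlike of 1 pairs (running 2/5).
From row 4: 1 unlike of 3 pairs (running 3/8).
From row 5: 0 unlike of 1 pairs (running 3/9).
Total adjacent occupied pairs: 9; unlike-type pairs: 3.

3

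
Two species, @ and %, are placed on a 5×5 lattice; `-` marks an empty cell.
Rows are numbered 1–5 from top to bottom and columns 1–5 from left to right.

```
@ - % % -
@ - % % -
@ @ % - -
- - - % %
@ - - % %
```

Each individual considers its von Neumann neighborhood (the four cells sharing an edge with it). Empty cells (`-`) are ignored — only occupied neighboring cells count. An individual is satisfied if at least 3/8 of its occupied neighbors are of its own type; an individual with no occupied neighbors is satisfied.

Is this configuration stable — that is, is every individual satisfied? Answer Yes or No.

Yes

Row 1: (1,1)@ 1/1 satisfied · (1,3)% 2/2 satisfied · (1,4)% 2/2 satisfied
Row 2: (2,1)@ 2/2 satisfied · (2,3)% 3/3 satisfied · (2,4)% 2/2 satisfied
Row 3: (3,1)@ 2/2 satisfied · (3,2)@ 1/2 satisfied · (3,3)% 1/2 satisfied
Row 4: (4,4)% 2/2 satisfied · (4,5)% 2/2 satisfied
Row 5: (5,1)@ 0/0 satisfied · (5,4)% 2/2 satisfied · (5,5)% 2/2 satisfied
All meet the threshold, so the configuration is stable.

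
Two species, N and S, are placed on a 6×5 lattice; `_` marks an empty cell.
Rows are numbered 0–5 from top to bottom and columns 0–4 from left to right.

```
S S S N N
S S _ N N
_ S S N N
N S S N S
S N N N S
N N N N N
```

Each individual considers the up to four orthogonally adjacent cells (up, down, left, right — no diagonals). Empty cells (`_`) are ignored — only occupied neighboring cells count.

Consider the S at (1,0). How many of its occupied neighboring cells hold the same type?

Occupied neighbors of (1,0): (0,0)=S, (1,1)=S.
Same type (S): 2 of 2.

2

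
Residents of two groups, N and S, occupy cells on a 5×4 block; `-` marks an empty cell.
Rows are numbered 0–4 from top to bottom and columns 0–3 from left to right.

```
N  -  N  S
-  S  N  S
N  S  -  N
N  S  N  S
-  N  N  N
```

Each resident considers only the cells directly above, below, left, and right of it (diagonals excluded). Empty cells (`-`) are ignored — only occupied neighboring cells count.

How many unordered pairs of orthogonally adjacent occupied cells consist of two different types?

Scan each occupied cell's neighbors to the right and below so each pair is counted once.
From row 0: 1 unlike of 3 pairs (running 1/3).
From row 1: 3 unlike of 4 pairs (running 4/7).
From row 2: 2 unlike of 4 pairs (running 6/11).
From row 3: 5 unlike of 6 pairs (running 11/17).
From row 4: 0 unlike of 2 pairs (running 11/19).
Total adjacent occupied pairs: 19; unlike-type pairs: 11.

11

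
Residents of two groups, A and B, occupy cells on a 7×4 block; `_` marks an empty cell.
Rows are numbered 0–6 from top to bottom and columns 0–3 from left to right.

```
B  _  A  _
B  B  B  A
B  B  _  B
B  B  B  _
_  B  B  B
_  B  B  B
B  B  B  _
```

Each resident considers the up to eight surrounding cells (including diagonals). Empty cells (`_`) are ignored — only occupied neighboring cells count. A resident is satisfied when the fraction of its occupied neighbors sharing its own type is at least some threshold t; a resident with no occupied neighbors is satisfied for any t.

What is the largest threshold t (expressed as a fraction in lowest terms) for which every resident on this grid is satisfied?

1/3

Row 0: (0,0)B 2/2 · (0,2)A 1/3
Row 1: (1,0)B 4/4 · (1,1)B 5/6 · (1,2)B 3/5 · (1,3)A 1/3
Row 2: (2,0)B 5/5 · (2,1)B 7/7 · (2,3)B 2/3
Row 3: (3,0)B 4/4 · (3,1)B 6/6 · (3,2)B 6/6
Row 4: (4,1)B 6/6 · (4,2)B 7/7 · (4,3)B 4/4
Row 5: (5,1)B 6/6 · (5,2)B 7/7 · (5,3)B 4/4
Row 6: (6,0)B 2/2 · (6,1)B 4/4 · (6,2)B 4/4
The smallest same-type fraction is 1/3 at (0,2), which reduces to 1/3. Any threshold above that leaves this resident unsatisfied.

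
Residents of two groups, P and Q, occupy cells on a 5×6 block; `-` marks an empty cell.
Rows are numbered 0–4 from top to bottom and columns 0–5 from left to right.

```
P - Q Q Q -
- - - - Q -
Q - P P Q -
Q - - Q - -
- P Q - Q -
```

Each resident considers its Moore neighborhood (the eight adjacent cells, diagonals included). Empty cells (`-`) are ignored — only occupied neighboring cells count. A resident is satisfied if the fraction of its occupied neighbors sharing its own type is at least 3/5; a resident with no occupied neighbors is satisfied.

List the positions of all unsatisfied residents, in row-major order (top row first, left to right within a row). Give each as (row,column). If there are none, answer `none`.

Row 0: (0,0)P 0/0 satisfied · (0,2)Q 1/1 satisfied · (0,3)Q 3/3 satisfied · (0,4)Q 2/2 satisfied
Row 1: (1,4)Q 3/4 satisfied
Row 2: (2,0)Q 1/1 satisfied · (2,2)P 1/2 not · (2,3)P 1/4 not · (2,4)Q 2/3 satisfied
Row 3: (3,0)Q 1/2 not · (3,3)Q 3/5 satisfied
Row 4: (4,1)P 0/2 not · (4,2)Q 1/2 not · (4,4)Q 1/1 satisfied

(2,2), (2,3), (3,0), (4,1), (4,2)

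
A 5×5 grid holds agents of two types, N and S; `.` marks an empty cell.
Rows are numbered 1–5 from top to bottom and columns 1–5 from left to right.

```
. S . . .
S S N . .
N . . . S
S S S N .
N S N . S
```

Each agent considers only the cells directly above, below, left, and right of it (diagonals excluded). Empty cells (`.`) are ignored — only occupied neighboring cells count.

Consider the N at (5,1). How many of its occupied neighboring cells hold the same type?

0

Occupied neighbors of (5,1): (4,1)=S, (5,2)=S.
Same type (N): 0 of 2.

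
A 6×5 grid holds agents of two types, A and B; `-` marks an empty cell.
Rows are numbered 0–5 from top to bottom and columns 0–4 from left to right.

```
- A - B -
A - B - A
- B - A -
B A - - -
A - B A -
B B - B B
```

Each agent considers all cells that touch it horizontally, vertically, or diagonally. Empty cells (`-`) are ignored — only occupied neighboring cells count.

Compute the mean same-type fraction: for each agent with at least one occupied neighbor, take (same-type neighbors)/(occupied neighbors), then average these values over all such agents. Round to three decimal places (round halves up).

0.448

(0,1)A 1/2
(0,3)B 1/2
(1,0)A 1/2
(1,2)B 2/4
(1,4)A 1/2
(2,1)B 2/4
(2,3)A 1/2
(3,0)B 1/3
(3,1)A 1/4
(4,0)A 1/4
(4,2)B 2/4
(4,3)A 0/3
(5,0)B 1/2
(5,1)B 2/3
(5,3)B 2/3
(5,4)B 1/2
Sum over 16 agents: 1/2 + 1/2 + 1/2 + 2/4 + 1/2 + 2/4 + 1/2 + 1/3 + 1/4 + 1/4 + 2/4 + 0/3 + 1/2 + 2/3 + 2/3 + 1/2 = 43/6; mean = 43/6 ÷ 16 = 43/96 = 0.447916… → 0.448.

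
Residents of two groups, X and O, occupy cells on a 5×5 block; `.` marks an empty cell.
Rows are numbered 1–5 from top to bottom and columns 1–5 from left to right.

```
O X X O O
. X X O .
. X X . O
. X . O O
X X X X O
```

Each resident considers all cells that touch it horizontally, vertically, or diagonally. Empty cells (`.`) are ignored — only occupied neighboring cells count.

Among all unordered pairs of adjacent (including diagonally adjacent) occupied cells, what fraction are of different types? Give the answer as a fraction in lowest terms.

3/10

Scan each occupied cell's neighbors to the right and below (and the two forward diagonals) so each pair is counted once.
Row 1: O(1,1)–X(1,2)≠ O(1,1)–X(2,2)≠ X(1,2)–X(1,3)= X(1,2)–X(2,2)= X(1,2)–X(2,3)= X(1,3)–O(1,4)≠ X(1,3)–X(2,3)= X(1,3)–O(2,4)≠ X(1,3)–X(2,2)= O(1,4)–O(1,5)= O(1,4)–O(2,4)= O(1,4)–X(2,3)≠ O(1,5)–O(2,4)=  → 5/13 unlike.
Row 2: X(2,2)–X(2,3)= X(2,2)–X(3,2)= X(2,2)–X(3,3)= X(2,3)–O(2,4)≠ X(2,3)–X(3,3)= X(2,3)–X(3,2)= O(2,4)–O(3,5)= O(2,4)–X(3,3)≠  → 2/8 unlike.
Row 3: X(3,2)–X(3,3)= X(3,2)–X(4,2)= X(3,3)–O(4,4)≠ X(3,3)–X(4,2)= O(3,5)–O(4,5)= O(3,5)–O(4,4)=  → 1/6 unlike.
Row 4: X(4,2)–X(5,2)= X(4,2)–X(5,3)= X(4,2)–X(5,1)= O(4,4)–O(4,5)= O(4,4)–X(5,4)≠ O(4,4)–O(5,5)= O(4,4)–X(5,3)≠ O(4,5)–O(5,5)= O(4,5)–X(5,4)≠  → 3/9 unlike.
Row 5: X(5,1)–X(5,2)= X(5,2)–X(5,3)= X(5,3)–X(5,4)= X(5,4)–O(5,5)≠  → 1/4 unlike.
Total adjacent occupied pairs: 40; unlike-type pairs: 12.
12/40 reduces to 3/10.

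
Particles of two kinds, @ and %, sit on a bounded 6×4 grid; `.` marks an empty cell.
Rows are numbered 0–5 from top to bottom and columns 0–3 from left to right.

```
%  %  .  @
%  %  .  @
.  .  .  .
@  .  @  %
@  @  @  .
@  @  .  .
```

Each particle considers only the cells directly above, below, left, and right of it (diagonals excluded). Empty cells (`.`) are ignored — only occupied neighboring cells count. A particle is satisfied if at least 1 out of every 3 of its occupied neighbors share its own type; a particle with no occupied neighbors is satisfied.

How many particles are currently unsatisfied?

(0,0)% 2/2 ok
(0,1)% 2/2 ok
(0,3)@ 1/1 ok
(1,0)% 2/2 ok
(1,1)% 2/2 ok
(1,3)@ 1/1 ok
(3,0)@ 1/1 ok
(3,2)@ 1/2 ok
(3,3)% 0/1 unhappy
(4,0)@ 3/3 ok
(4,1)@ 3/3 ok
(4,2)@ 2/2 ok
(5,0)@ 2/2 ok
(5,1)@ 2/2 ok
Unsatisfied: (3,3) — 1 in total.

1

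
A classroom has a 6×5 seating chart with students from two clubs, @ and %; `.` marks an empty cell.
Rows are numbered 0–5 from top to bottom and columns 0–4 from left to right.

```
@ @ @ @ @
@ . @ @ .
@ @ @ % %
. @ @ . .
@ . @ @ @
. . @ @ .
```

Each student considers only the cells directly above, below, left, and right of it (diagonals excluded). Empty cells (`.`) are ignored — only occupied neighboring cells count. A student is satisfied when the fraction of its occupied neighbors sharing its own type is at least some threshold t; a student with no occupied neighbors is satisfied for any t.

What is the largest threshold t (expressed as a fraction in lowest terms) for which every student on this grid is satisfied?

(0,0)@ 2/2
(0,1)@ 2/2
(0,2)@ 3/3
(0,3)@ 3/3
(0,4)@ 1/1
(1,0)@ 2/2
(1,2)@ 3/3
(1,3)@ 2/3
(2,0)@ 2/2
(2,1)@ 3/3
(2,2)@ 3/4
(2,3)% 1/3
(2,4)% 1/1
(3,1)@ 2/2
(3,2)@ 3/3
(4,0)@ — no occupied neighbors
(4,2)@ 3/3
(4,3)@ 3/3
(4,4)@ 1/1
(5,2)@ 2/2
(5,3)@ 2/2
The smallest same-type fraction is 1/3 at (2,3), which reduces to 1/3. Any threshold above that leaves this student unsatisfied.

1/3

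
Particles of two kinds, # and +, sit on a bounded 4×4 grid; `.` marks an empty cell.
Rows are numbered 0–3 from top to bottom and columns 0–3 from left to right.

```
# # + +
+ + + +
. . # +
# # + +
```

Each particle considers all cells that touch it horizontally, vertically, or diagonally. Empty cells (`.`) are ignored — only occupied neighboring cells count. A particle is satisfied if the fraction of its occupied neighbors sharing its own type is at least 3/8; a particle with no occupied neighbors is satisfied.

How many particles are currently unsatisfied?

Row 0: (0,0)# 1/3 not · (0,1)# 1/5 not · (0,2)+ 4/5 satisfied · (0,3)+ 3/3 satisfied
Row 1: (1,0)+ 1/3 not · (1,1)+ 3/6 satisfied · (1,2)+ 5/7 satisfied · (1,3)+ 4/5 satisfied
Row 2: (2,2)# 1/7 not · (2,3)+ 4/5 satisfied
Row 3: (3,0)# 1/1 satisfied · (3,1)# 2/3 satisfied · (3,2)+ 2/4 satisfied · (3,3)+ 2/3 satisfied
Unsatisfied: (0,0), (0,1), (1,0), (2,2) — 4 in total.

4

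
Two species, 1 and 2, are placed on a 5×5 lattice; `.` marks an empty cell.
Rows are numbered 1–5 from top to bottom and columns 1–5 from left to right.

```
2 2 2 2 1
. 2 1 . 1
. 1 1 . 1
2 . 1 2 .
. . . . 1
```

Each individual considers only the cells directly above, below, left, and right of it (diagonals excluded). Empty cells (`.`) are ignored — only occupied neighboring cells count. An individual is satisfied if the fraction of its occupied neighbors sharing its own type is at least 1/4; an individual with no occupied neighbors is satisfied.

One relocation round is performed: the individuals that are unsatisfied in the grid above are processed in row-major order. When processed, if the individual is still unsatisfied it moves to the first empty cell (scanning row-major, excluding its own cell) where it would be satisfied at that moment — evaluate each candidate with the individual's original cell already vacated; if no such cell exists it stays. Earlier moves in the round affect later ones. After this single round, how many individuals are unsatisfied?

Initially unsatisfied (in order): (4,4).
  (4,4) → (2,1).
Resulting grid:
2 2 2 2 1
2 2 1 . 1
. 1 1 . 1
2 . 1 . .
. . . . 1
All satisfied now.

0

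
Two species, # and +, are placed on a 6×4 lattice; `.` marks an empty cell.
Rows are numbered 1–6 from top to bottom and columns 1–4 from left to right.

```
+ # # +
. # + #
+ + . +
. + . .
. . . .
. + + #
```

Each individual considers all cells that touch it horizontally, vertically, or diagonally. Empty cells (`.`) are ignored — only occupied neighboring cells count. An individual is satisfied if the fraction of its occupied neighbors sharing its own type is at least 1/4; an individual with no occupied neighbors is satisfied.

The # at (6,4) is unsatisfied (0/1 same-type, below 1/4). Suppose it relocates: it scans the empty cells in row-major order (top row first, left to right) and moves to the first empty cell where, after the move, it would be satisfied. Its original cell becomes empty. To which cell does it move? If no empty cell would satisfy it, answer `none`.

Vacating (6,4). Empty cells in order:
  (2,1): 2/5 same-type → satisfied — stop here.

(2,1)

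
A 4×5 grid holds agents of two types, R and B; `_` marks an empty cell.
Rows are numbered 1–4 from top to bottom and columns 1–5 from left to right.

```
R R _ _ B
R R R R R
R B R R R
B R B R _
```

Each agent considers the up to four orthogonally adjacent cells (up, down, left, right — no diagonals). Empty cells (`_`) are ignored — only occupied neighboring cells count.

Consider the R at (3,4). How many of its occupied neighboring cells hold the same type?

4

Occupied neighbors of (3,4): (2,4)=R, (4,4)=R, (3,3)=R, (3,5)=R.
Same type (R): 4 of 4.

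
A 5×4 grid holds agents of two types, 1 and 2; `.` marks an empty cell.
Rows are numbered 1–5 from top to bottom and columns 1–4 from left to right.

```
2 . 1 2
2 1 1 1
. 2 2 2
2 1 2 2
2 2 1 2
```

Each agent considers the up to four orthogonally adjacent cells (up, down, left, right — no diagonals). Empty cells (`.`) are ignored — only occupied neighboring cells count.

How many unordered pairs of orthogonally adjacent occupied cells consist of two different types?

Scan each occupied cell's neighbors to the right and below so each pair is counted once.
Row 1: 2(1,1)–2(2,1)= 1(1,3)–2(1,4)≠ 1(1,3)–1(2,3)= 2(1,4)–1(2,4)≠  → 2/4 unlike.
Row 2: 2(2,1)–1(2,2)≠ 1(2,2)–1(2,3)= 1(2,2)–2(3,2)≠ 1(2,3)–1(2,4)= 1(2,3)–2(3,3)≠ 1(2,4)–2(3,4)≠  → 4/6 unlike.
Row 3: 2(3,2)–2(3,3)= 2(3,2)–1(4,2)≠ 2(3,3)–2(3,4)= 2(3,3)–2(4,3)= 2(3,4)–2(4,4)=  → 1/5 unlike.
Row 4: 2(4,1)–1(4,2)≠ 2(4,1)–2(5,1)= 1(4,2)–2(4,3)≠ 1(4,2)–2(5,2)≠ 2(4,3)–2(4,4)= 2(4,3)–1(5,3)≠ 2(4,4)–2(5,4)=  → 4/7 unlike.
Row 5: 2(5,1)–2(5,2)= 2(5,2)–1(5,3)≠ 1(5,3)–2(5,4)≠  → 2/3 unlike.
Total adjacent occupied pairs: 25; unlike-type pairs: 13.

13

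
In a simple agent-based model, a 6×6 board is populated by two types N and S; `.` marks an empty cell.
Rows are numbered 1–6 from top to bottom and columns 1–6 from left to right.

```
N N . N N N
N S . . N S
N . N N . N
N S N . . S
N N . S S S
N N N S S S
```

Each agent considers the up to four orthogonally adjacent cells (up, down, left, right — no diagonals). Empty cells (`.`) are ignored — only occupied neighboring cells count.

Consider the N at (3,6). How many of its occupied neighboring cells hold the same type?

Occupied neighbors of (3,6): (2,6)=S, (4,6)=S.
Same type (N): 0 of 2.

0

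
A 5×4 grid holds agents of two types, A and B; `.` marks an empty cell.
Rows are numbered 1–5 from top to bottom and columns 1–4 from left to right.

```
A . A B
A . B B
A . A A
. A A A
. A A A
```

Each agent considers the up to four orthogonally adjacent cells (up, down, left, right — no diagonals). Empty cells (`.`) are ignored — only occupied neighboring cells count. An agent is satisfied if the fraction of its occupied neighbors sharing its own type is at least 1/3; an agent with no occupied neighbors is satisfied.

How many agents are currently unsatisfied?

Row 1: (1,1)A 1/1 satisfied · (1,3)A 0/2 not · (1,4)B 1/2 satisfied
Row 2: (2,1)A 2/2 satisfied · (2,3)B 1/3 satisfied · (2,4)B 2/3 satisfied
Row 3: (3,1)A 1/1 satisfied · (3,3)A 2/3 satisfied · (3,4)A 2/3 satisfied
Row 4: (4,2)A 2/2 satisfied · (4,3)A 4/4 satisfied · (4,4)A 3/3 satisfied
Row 5: (5,2)A 2/2 satisfied · (5,3)A 3/3 satisfied · (5,4)A 2/2 satisfied
Unsatisfied: (1,3) — 1 in total.

1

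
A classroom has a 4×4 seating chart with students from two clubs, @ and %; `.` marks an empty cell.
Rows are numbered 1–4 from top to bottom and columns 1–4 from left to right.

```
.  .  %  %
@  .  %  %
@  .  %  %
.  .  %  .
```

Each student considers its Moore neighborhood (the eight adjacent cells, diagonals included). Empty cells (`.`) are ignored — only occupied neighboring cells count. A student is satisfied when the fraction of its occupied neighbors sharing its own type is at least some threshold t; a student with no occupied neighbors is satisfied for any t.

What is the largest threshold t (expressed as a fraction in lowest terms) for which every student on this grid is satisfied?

1/1

(1,3)% 3/3
(1,4)% 3/3
(2,1)@ 1/1
(2,3)% 5/5
(2,4)% 5/5
(3,1)@ 1/1
(3,3)% 4/4
(3,4)% 4/4
(4,3)% 2/2
The smallest same-type fraction is 3/3 at (1,3), which reduces to 1/1. Any threshold above that leaves this student unsatisfied.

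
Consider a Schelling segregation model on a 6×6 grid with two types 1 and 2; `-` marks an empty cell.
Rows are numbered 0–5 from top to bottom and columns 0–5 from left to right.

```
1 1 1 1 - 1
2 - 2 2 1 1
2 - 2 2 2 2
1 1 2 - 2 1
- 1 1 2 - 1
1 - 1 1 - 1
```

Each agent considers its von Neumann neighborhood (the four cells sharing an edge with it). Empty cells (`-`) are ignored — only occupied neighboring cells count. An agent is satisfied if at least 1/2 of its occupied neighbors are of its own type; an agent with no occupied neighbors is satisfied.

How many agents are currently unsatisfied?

Row 0: (0,0)1 1/2 ✓ · (0,1)1 2/2 ✓ · (0,2)1 2/3 ✓ · (0,3)1 1/2 ✓ · (0,5)1 1/1 ✓
Row 1: (1,0)2 1/2 ✓ · (1,2)2 2/3 ✓ · (1,3)2 2/4 ✓ · (1,4)1 1/3 ✗ · (1,5)1 2/3 ✓
Row 2: (2,0)2 1/2 ✓ · (2,2)2 3/3 ✓ · (2,3)2 3/3 ✓ · (2,4)2 3/4 ✓ · (2,5)2 1/3 ✗
Row 3: (3,0)1 1/2 ✓ · (3,1)1 2/3 ✓ · (3,2)2 1/3 ✗ · (3,4)2 1/2 ✓ · (3,5)1 1/3 ✗
Row 4: (4,1)1 2/2 ✓ · (4,2)1 2/4 ✓ · (4,3)2 0/2 ✗ · (4,5)1 2/2 ✓
Row 5: (5,0)1 0/0 ✓ · (5,2)1 2/2 ✓ · (5,3)1 1/2 ✓ · (5,5)1 1/1 ✓
Unsatisfied: (1,4), (2,5), (3,2), (3,5), (4,3) — 5 in total.

5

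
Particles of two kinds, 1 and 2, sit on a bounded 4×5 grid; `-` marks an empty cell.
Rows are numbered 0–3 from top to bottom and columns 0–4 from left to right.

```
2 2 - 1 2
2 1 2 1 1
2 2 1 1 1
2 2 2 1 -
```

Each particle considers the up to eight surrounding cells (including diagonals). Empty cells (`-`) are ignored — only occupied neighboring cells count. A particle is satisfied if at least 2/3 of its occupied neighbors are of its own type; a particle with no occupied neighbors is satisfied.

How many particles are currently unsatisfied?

(0,0)2 2/3 satisfied
(0,1)2 3/4 satisfied
(0,3)1 2/4 not
(0,4)2 0/3 not
(1,0)2 4/5 satisfied
(1,1)1 1/7 not
(1,2)2 2/7 not
(1,3)1 5/7 satisfied
(1,4)1 4/5 satisfied
(2,0)2 4/5 satisfied
(2,1)2 6/8 satisfied
(2,2)1 4/8 not
(2,3)1 5/7 satisfied
(2,4)1 4/4 satisfied
(3,0)2 3/3 satisfied
(3,1)2 4/5 satisfied
(3,2)2 2/5 not
(3,3)1 3/4 satisfied
Unsatisfied: (0,3), (0,4), (1,1), (1,2), (2,2), (3,2) — 6 in total.

6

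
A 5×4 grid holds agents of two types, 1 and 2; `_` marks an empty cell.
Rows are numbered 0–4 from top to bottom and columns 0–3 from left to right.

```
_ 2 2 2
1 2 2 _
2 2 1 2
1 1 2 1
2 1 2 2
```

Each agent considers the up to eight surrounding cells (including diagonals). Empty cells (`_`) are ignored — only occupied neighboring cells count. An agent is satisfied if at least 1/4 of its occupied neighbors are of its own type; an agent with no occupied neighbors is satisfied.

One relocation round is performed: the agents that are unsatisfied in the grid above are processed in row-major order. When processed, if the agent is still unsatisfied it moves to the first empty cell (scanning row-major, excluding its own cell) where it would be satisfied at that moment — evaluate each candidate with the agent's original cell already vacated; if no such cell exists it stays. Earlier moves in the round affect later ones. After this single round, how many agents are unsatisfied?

Initially unsatisfied (in order): (1,0), (3,3), (4,0).
  (1,0): no empty cell satisfies it; stays.
  (3,3) → (0,0).
  (4,0) → (1,3).
Resulting grid:
1 2 2 2
1 2 2 2
2 2 1 2
1 1 2 _
_ 1 2 2
Unsatisfied now: (1,0), (2,2).

2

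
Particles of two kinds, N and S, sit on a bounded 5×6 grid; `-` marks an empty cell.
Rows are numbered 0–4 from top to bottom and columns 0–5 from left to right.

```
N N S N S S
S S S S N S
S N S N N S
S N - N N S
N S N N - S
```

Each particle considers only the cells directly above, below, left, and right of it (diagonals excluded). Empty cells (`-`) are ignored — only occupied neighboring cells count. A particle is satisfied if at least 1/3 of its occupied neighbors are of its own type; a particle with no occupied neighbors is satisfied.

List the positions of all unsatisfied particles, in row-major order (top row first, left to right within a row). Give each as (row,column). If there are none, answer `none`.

(0,3), (1,3), (1,4), (2,1), (4,0), (4,1)

(0,0)N 1/2 satisfied
(0,1)N 1/3 satisfied
(0,2)S 1/3 satisfied
(0,3)N 0/3 not
(0,4)S 1/3 satisfied
(0,5)S 2/2 satisfied
(1,0)S 2/3 satisfied
(1,1)S 2/4 satisfied
(1,2)S 4/4 satisfied
(1,3)S 1/4 not
(1,4)N 1/4 not
(1,5)S 2/3 satisfied
(2,0)S 2/3 satisfied
(2,1)N 1/4 not
(2,2)S 1/3 satisfied
(2,3)N 2/4 satisfied
(2,4)N 3/4 satisfied
(2,5)S 2/3 satisfied
(3,0)S 1/3 satisfied
(3,1)N 1/3 satisfied
(3,3)N 3/3 satisfied
(3,4)N 2/3 satisfied
(3,5)S 2/3 satisfied
(4,0)N 0/2 not
(4,1)S 0/3 not
(4,2)N 1/2 satisfied
(4,3)N 2/2 satisfied
(4,5)S 1/1 satisfied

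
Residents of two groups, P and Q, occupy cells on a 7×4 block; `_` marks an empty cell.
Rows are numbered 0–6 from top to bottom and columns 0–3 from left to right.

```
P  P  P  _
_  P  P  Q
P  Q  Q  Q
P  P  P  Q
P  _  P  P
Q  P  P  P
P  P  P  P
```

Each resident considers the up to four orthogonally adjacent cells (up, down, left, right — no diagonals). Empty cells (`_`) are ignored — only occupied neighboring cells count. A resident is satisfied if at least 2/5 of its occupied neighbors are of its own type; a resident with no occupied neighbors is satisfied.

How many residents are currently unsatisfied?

3

Row 0: (0,0)P 1/1 satisfied · (0,1)P 3/3 satisfied · (0,2)P 2/2 satisfied
Row 1: (1,1)P 2/3 satisfied · (1,2)P 2/4 satisfied · (1,3)Q 1/2 satisfied
Row 2: (2,0)P 1/2 satisfied · (2,1)Q 1/4 not · (2,2)Q 2/4 satisfied · (2,3)Q 3/3 satisfied
Row 3: (3,0)P 3/3 satisfied · (3,1)P 2/3 satisfied · (3,2)P 2/4 satisfied · (3,3)Q 1/3 not
Row 4: (4,0)P 1/2 satisfied · (4,2)P 3/3 satisfied · (4,3)P 2/3 satisfied
Row 5: (5,0)Q 0/3 not · (5,1)P 2/3 satisfied · (5,2)P 4/4 satisfied · (5,3)P 3/3 satisfied
Row 6: (6,0)P 1/2 satisfied · (6,1)P 3/3 satisfied · (6,2)P 3/3 satisfied · (6,3)P 2/2 satisfied
Unsatisfied: (2,1), (3,3), (5,0) — 3 in total.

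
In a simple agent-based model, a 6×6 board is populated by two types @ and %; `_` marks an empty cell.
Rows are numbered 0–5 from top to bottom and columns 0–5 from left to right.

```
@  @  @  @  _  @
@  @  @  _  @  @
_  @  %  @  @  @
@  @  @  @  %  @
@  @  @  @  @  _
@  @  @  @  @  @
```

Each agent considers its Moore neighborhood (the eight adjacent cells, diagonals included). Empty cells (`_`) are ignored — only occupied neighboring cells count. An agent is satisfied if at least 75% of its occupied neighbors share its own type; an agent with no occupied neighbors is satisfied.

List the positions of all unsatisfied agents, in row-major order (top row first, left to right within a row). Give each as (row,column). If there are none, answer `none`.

Row 0: (0,0)@ 3/3 ✓ · (0,1)@ 5/5 ✓ · (0,2)@ 4/4 ✓ · (0,3)@ 3/3 ✓ · (0,5)@ 2/2 ✓
Row 1: (1,0)@ 4/4 ✓ · (1,1)@ 6/7 ✓ · (1,2)@ 6/7 ✓ · (1,4)@ 6/6 ✓ · (1,5)@ 4/4 ✓
Row 2: (2,1)@ 6/7 ✓ · (2,2)% 0/7 ✗ · (2,3)@ 5/7 ✗ · (2,4)@ 6/7 ✓ · (2,5)@ 4/5 ✓
Row 3: (3,0)@ 4/4 ✓ · (3,1)@ 6/7 ✓ · (3,2)@ 7/8 ✓ · (3,3)@ 6/8 ✓ · (3,4)% 0/7 ✗ · (3,5)@ 3/4 ✓
Row 4: (4,0)@ 5/5 ✓ · (4,1)@ 8/8 ✓ · (4,2)@ 8/8 ✓ · (4,3)@ 7/8 ✓ · (4,4)@ 6/7 ✓
Row 5: (5,0)@ 3/3 ✓ · (5,1)@ 5/5 ✓ · (5,2)@ 5/5 ✓ · (5,3)@ 5/5 ✓ · (5,4)@ 4/4 ✓ · (5,5)@ 2/2 ✓

(2,2), (2,3), (3,4)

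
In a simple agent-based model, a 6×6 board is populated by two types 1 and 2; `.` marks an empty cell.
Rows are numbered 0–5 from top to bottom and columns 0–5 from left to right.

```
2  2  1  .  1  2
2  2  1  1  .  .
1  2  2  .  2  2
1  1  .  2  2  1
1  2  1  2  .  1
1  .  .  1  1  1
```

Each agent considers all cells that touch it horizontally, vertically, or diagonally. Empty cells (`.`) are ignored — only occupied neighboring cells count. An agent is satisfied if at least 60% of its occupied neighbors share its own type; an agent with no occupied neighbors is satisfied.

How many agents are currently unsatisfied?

(0,0)2 3/3 satisfied
(0,1)2 3/5 satisfied
(0,2)1 2/4 not
(0,4)1 1/2 not
(0,5)2 0/1 not
(1,0)2 4/5 satisfied
(1,1)2 5/8 satisfied
(1,2)1 2/6 not
(1,3)1 3/5 satisfied
(2,0)1 2/5 not
(2,1)2 3/7 not
(2,2)2 3/6 not
(2,4)2 3/5 satisfied
(2,5)2 2/3 satisfied
(3,0)1 3/5 satisfied
(3,1)1 4/7 not
(3,3)2 4/5 satisfied
(3,4)2 4/6 satisfied
(3,5)1 1/4 not
(4,0)1 3/4 satisfied
(4,1)2 0/5 not
(4,2)1 2/5 not
(4,3)2 2/5 not
(4,5)1 3/4 satisfied
(5,0)1 1/2 not
(5,3)1 2/3 satisfied
(5,4)1 3/4 satisfied
(5,5)1 2/2 satisfied
Unsatisfied: (0,2), (0,4), (0,5), (1,2), (2,0), (2,1), (2,2), (3,1), (3,5), (4,1), (4,2), (4,3), (5,0) — 13 in total.

13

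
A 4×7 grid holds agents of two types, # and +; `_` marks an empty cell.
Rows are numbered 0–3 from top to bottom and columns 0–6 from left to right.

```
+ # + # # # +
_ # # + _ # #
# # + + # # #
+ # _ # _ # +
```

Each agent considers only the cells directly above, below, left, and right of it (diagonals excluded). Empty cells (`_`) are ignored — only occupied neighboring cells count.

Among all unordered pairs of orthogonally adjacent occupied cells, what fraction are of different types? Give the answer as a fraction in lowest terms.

1/2

Scan each occupied cell's neighbors to the right and below so each pair is counted once.
From row 0: 7 unlike of 11 pairs (running 7/11).
From row 1: 2 unlike of 8 pairs (running 9/19).
From row 2: 5 unlike of 11 pairs (running 14/30).
From row 3: 2 unlike of 2 pairs (running 16/32).
Total adjacent occupied pairs: 32; unlike-type pairs: 16.
16/32 reduces to 1/2.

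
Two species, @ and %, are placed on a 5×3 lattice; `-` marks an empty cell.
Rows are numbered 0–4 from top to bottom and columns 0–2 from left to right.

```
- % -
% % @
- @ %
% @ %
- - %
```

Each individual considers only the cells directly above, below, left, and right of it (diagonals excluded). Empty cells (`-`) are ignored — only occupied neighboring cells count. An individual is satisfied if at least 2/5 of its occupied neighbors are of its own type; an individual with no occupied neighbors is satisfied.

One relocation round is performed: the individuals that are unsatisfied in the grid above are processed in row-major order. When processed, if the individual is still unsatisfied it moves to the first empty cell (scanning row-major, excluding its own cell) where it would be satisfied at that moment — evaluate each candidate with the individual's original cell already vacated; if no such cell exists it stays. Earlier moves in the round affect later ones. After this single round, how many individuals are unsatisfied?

Initially unsatisfied (in order): (1,2), (2,1), (2,2), (3,0), (3,1).
  (1,2) → (4,1).
  (2,1) → (4,0).
  (2,2): now satisfied by earlier moves; stays.
  (3,0) → (0,0).
  (3,1): now satisfied by earlier moves; stays.
Resulting grid:
% % -
% % -
- - %
- @ %
@ @ %
All satisfied now.

0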